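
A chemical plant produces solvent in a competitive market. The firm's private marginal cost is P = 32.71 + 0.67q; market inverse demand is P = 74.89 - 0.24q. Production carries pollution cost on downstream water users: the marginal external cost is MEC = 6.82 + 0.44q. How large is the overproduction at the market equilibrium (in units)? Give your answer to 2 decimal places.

20.16 units

Market equilibrium (private): 32.71 + 0.67q = 74.89 - 0.24q → q_m = 46.3516.
Social marginal cost = private MC + MEC = 39.53 + 1.11q.
Set SMC = demand: 39.53 + 1.11q = 74.89 - 0.24q → q* = 26.1926.
Gap = |46.3516 − 26.1926| = 20.1590.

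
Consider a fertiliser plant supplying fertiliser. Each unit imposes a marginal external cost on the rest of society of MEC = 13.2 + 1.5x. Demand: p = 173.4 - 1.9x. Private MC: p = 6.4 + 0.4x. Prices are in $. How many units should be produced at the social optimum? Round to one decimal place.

Social marginal cost = private MC + MEC = 19.6 + 1.9x.
Set SMC = demand: 19.6 + 1.9x = 173.4 - 1.9x → x* = 40.4737.

x* = 40.5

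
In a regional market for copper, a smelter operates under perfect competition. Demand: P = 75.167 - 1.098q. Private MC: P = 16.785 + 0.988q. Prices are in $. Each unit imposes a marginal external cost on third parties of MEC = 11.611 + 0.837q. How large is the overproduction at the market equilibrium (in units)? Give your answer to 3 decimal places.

Market equilibrium (private): 16.785 + 0.988q = 75.167 - 1.098q → q_m = 27.9875.
Social marginal cost = private MC + MEC = 28.396 + 1.825q.
Set SMC = demand: 28.396 + 1.825q = 75.167 - 1.098q → q* = 16.0010.
Gap = |27.9875 − 16.0010| = 11.9865.

11.987 units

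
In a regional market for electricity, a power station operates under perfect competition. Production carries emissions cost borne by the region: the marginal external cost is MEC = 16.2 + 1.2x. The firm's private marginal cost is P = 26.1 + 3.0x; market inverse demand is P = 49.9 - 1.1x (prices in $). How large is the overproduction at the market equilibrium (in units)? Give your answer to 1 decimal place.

4.4 units

Market equilibrium (private): 26.1 + 3.0x = 49.9 - 1.1x → x_m = 5.8049.
Social marginal cost = private MC + MEC = 42.3 + 4.2x.
Set SMC = demand: 42.3 + 4.2x = 49.9 - 1.1x → x* = 1.4340.
Gap = |5.8049 − 1.4340| = 4.3709.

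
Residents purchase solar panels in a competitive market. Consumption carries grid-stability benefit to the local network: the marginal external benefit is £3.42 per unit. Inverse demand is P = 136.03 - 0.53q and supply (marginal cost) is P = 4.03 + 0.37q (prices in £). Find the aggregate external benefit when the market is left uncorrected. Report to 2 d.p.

£501.60

Market equilibrium (private): 4.03 + 0.37q = 136.03 - 0.53q → q_m = 146.6667.
Total external benefit = MEB × q_m = 3.42 × 146.6667 = 501.6001.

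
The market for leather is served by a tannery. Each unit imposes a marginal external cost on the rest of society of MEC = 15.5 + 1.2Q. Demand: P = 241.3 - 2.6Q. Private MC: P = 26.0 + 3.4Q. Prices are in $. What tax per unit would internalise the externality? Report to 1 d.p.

tax = $48.8 per unit

Social marginal cost = private MC + MEC = 41.5 + 4.6Q.
Set SMC = demand: 41.5 + 4.6Q = 241.3 - 2.6Q → Q* = 27.7500.
The Pigouvian tax equals MEC at Q*: 15.5 + 1.2×27.7500 = 48.8000.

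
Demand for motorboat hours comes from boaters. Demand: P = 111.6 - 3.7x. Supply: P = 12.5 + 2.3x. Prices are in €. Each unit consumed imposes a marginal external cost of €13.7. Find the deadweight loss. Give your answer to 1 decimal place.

Market equilibrium (private): 12.5 + 2.3x = 111.6 - 3.7x → x_m = 16.5167.
Social marginal benefit = demand − MEC = 97.9 - 3.7x.
Set SMB = MC: 97.9 - 3.7x = 12.5 + 2.3x → x* = 14.2333.
Height of the DWL triangle at x_m is MC(x_m) − SMB(x_m) = MEC(x_m) = 13.7000.
DWL = ½ × 2.2834 × 13.7000 = 15.6413.

DWL = €15.6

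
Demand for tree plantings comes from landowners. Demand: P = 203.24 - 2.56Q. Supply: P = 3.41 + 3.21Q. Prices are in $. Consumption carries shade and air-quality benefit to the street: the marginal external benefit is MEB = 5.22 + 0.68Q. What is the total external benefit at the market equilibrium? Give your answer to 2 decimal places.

$588.58

Market equilibrium (private): 3.41 + 3.21Q = 203.24 - 2.56Q → Q_m = 34.6326.
Total external benefit = ∫₀^{Q_m} (5.22 + 0.68Q) dQ = 5.22×34.6326 + ½×0.68×34.6326² = 588.5839.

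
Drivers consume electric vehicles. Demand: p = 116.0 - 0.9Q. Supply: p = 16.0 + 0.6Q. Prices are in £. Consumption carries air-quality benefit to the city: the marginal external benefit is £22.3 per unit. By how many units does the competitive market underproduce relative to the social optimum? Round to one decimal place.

14.9 units

Market equilibrium (private): 16.0 + 0.6Q = 116.0 - 0.9Q → Q_m = 66.6667.
Social marginal benefit = demand + MEB = 138.3 - 0.9Q.
Set SMB = MC: 138.3 - 0.9Q = 16.0 + 0.6Q → Q* = 81.5333.
Gap = |66.6667 − 81.5333| = 14.8666.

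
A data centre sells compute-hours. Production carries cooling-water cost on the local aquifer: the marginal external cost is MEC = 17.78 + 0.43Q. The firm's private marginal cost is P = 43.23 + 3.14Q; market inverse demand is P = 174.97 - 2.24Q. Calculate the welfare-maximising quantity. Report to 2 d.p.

Q* = 19.61

Social marginal cost = private MC + MEC = 61.01 + 3.57Q.
Set SMC = demand: 61.01 + 3.57Q = 174.97 - 2.24Q → Q* = 19.6145.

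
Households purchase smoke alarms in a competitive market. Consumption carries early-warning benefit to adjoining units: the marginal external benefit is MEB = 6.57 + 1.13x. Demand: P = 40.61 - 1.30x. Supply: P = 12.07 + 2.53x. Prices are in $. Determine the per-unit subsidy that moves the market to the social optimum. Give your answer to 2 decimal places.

subsidy = $21.26 per unit

Social marginal benefit = demand + MEB = 47.18 - 0.17x.
Set SMB = MC: 47.18 - 0.17x = 12.07 + 2.53x → x* = 13.0037.
The Pigouvian subsidy equals MEB at x*: 6.57 + 1.13×13.0037 = 21.2642.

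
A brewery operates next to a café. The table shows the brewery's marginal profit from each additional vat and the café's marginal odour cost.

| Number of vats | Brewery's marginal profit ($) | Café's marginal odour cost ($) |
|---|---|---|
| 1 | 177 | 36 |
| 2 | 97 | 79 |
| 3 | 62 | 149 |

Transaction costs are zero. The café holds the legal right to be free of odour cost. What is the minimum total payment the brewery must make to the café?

$115

Efficient level: marginal profit ≥ marginal odour cost through level 2, so k* = 2.
With the café holding the right, the brewery must at least compensate total damage at k*: 36 + 79 = 115.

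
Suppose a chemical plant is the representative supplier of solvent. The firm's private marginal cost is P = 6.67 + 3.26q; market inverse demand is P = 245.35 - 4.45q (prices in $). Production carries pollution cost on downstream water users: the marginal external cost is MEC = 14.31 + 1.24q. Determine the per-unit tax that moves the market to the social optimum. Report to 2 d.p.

Social marginal cost = private MC + MEC = 20.98 + 4.50q.
Set SMC = demand: 20.98 + 4.50q = 245.35 - 4.45q → q* = 25.0693.
The Pigouvian tax equals MEC at q*: 14.31 + 1.24×25.0693 = 45.3959.

tax = $45.40 per unit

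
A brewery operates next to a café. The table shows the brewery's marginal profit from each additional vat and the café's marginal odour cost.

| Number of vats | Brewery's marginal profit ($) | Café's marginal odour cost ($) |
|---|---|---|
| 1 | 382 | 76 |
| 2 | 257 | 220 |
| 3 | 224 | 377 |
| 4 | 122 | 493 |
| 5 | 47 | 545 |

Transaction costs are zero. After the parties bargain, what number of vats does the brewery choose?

Bargaining reaches the level where marginal profit last exceeds marginal odour cost.
That holds through level 2 (257 ≥ 220) but not at 3 (224 < 377).

2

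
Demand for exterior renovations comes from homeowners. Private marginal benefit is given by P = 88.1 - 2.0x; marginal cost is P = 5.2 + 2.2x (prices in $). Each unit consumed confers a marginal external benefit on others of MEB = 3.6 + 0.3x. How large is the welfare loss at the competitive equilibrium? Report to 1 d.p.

Market equilibrium (private): 5.2 + 2.2x = 88.1 - 2.0x → x_m = 19.7381.
Social marginal benefit = demand + MEB = 91.7 - 1.7x.
Set SMB = MC: 91.7 - 1.7x = 5.2 + 2.2x → x* = 22.1795.
The loss is the area between SMB and MC from x* to x_m; with linear curves that's a triangle of height MEB(x_m).
DWL = ½ × 2.4414 × 9.5214 = 11.6228.

DWL = $11.6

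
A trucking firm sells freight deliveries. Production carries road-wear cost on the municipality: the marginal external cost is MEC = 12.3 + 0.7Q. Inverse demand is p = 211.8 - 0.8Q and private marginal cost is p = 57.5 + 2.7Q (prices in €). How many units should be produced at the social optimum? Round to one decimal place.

Q* = 33.8

Social marginal cost = private MC + MEC = 69.8 + 3.4Q.
Set SMC = demand: 69.8 + 3.4Q = 211.8 - 0.8Q → Q* = 33.8095.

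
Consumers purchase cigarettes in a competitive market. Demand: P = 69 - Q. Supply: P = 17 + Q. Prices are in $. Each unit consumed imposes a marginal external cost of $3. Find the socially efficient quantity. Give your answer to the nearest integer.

Social marginal benefit = demand − MEC = 66 - Q.
Set SMB = MC: 66 - Q = 17 + Q → Q* = 24.5000.

Q* = 25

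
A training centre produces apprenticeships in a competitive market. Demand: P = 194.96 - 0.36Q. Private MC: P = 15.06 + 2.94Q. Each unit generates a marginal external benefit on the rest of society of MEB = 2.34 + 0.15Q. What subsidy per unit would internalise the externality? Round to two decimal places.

subsidy = 11.02 per unit

Social marginal cost = private MC − MEB = 12.72 + 2.79Q.
Set SMC = demand: 12.72 + 2.79Q = 194.96 - 0.36Q → Q* = 57.8540.
The Pigouvian subsidy equals MEB at Q*: 2.34 + 0.15×57.8540 = 11.0181.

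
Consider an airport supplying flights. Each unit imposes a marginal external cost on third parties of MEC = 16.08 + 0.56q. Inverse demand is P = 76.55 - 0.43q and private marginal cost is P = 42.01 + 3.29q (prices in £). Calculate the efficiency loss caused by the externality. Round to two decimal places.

DWL = £52.90

Market equilibrium (private): 42.01 + 3.29q = 76.55 - 0.43q → q_m = 9.2849.
Social marginal cost = private MC + MEC = 58.09 + 3.85q.
Set SMC = demand: 58.09 + 3.85q = 76.55 - 0.43q → q* = 4.3131.
Between q* and q_m the wedge SMC − demand runs linearly from 0 to MEC(q_m), so the loss is a triangle.
DWL = ½ × 4.9718 × 21.2796 = 52.8990.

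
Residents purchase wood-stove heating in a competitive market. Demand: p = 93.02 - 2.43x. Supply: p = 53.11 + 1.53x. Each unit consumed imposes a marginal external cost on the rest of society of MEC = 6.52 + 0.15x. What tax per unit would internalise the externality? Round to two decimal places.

tax = 7.74 per unit

Social marginal benefit = demand − MEC = 86.50 - 2.58x.
Set SMB = MC: 86.50 - 2.58x = 53.11 + 1.53x → x* = 8.1241.
The Pigouvian tax equals MEC at x*: 6.52 + 0.15×8.1241 = 7.7386.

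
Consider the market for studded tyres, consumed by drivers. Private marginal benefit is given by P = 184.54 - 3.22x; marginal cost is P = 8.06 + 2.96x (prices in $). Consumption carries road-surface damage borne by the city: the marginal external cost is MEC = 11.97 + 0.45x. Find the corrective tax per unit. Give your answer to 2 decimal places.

Social marginal benefit = demand − MEC = 172.57 - 3.67x.
Set SMB = MC: 172.57 - 3.67x = 8.06 + 2.96x → x* = 24.8130.
The Pigouvian tax equals MEC at x*: 11.97 + 0.45×24.8130 = 23.1359.

tax = $23.14 per unit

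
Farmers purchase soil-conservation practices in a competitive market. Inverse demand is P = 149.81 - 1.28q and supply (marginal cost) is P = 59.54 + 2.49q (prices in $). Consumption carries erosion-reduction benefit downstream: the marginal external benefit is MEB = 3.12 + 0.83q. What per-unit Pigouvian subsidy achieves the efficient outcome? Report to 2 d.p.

subsidy = $29.49 per unit

Social marginal benefit = demand + MEB = 152.93 - 0.45q.
Set SMB = MC: 152.93 - 0.45q = 59.54 + 2.49q → q* = 31.7653.
The Pigouvian subsidy equals MEB at q*: 3.12 + 0.83×31.7653 = 29.4852.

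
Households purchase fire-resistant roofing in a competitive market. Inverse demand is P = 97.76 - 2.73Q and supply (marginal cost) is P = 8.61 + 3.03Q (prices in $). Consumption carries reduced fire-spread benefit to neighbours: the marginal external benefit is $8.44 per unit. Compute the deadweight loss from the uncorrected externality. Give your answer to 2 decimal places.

DWL = $6.18

Market equilibrium (private): 8.61 + 3.03Q = 97.76 - 2.73Q → Q_m = 15.4774.
Social marginal benefit = demand + MEB = 106.20 - 2.73Q.
Set SMB = MC: 106.20 - 2.73Q = 8.61 + 3.03Q → Q* = 16.9427.
Height of the DWL triangle at Q_m is SMB(Q_m) − MC(Q_m) = MEB(Q_m) = 8.4400.
DWL = ½ × 1.4653 × 8.4400 = 6.1836.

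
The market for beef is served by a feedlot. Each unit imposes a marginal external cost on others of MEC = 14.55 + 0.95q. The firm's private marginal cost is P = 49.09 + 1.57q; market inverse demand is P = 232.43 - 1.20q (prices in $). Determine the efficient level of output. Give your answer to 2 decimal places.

q* = 45.37

Social marginal cost = private MC + MEC = 63.64 + 2.52q.
Set SMC = demand: 63.64 + 2.52q = 232.43 - 1.20q → q* = 45.3737.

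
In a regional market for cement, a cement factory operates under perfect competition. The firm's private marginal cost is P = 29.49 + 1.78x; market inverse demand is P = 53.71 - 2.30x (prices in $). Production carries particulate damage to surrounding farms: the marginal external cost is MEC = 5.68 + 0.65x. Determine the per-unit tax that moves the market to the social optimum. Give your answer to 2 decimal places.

Social marginal cost = private MC + MEC = 35.17 + 2.43x.
Set SMC = demand: 35.17 + 2.43x = 53.71 - 2.30x → x* = 3.9197.
The Pigouvian tax equals MEC at x*: 5.68 + 0.65×3.9197 = 8.2278.

tax = $8.23 per unit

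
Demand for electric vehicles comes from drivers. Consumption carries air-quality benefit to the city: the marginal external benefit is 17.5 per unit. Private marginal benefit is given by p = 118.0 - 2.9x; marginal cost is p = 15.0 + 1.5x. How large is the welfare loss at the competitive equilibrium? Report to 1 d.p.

Market equilibrium (private): 15.0 + 1.5x = 118.0 - 2.9x → x_m = 23.4091.
Social marginal benefit = demand + MEB = 135.5 - 2.9x.
Set SMB = MC: 135.5 - 2.9x = 15.0 + 1.5x → x* = 27.3864.
Height of the DWL triangle at x_m is SMB(x_m) − MC(x_m) = MEB(x_m) = 17.5000.
DWL = ½ × 3.9773 × 17.5000 = 34.8014.

DWL = 34.8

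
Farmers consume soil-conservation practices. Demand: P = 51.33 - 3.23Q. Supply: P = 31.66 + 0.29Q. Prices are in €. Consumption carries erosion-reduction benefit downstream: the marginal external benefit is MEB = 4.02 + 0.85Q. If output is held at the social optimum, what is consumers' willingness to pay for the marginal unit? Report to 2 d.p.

P = €22.67

Social marginal benefit = demand + MEB = 55.35 - 2.38Q.
Set SMB = MC: 55.35 - 2.38Q = 31.66 + 0.29Q → Q* = 8.8727.
Consumer price on the demand curve at Q*: 51.33 − 3.23×8.8727 = 22.6712.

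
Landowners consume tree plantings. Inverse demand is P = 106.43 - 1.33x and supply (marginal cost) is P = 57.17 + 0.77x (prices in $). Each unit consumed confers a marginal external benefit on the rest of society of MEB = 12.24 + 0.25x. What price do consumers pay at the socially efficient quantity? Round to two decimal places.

P = $62.22

Social marginal benefit = demand + MEB = 118.67 - 1.08x.
Set SMB = MC: 118.67 - 1.08x = 57.17 + 0.77x → x* = 33.2432.
Consumer price on the demand curve at x*: 106.43 − 1.33×33.2432 = 62.2165.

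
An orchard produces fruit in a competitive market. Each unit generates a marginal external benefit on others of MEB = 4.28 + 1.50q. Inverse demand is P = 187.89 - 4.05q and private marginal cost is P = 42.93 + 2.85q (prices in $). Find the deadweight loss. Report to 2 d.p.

Market equilibrium (private): 42.93 + 2.85q = 187.89 - 4.05q → q_m = 21.0087.
Social marginal cost = private MC − MEB = 38.65 + 1.35q.
Set SMC = demand: 38.65 + 1.35q = 187.89 - 4.05q → q* = 27.6370.
Between q* and q_m the wedge demand − SMC runs linearly from 0 to MEB(q_m), so the loss is a triangle.
DWL = ½ × 6.6283 × 35.7930 = 118.6234.

DWL = $118.62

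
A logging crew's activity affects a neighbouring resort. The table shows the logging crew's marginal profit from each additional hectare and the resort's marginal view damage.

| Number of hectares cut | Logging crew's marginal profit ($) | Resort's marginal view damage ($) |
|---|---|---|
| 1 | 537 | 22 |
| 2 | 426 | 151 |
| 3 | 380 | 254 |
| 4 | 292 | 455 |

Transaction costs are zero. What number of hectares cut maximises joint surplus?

Bargaining reaches the level where marginal profit last exceeds marginal view damage.
That holds through level 3 (380 ≥ 254) but not at 4 (292 < 455).

3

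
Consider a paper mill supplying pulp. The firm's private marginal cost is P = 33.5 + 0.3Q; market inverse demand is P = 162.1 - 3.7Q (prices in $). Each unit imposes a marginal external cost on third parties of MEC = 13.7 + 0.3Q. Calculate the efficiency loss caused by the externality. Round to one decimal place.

DWL = $63.4

Market equilibrium (private): 33.5 + 0.3Q = 162.1 - 3.7Q → Q_m = 32.1500.
Social marginal cost = private MC + MEC = 47.2 + 0.6Q.
Set SMC = demand: 47.2 + 0.6Q = 162.1 - 3.7Q → Q* = 26.7209.
The welfare-loss triangle has base |Q_m − Q*| and height MEC(Q_m) (the vertical gap between SMC and demand is zero at Q* and MEC at Q_m).
DWL = ½ × 5.4291 × 23.3450 = 63.3712.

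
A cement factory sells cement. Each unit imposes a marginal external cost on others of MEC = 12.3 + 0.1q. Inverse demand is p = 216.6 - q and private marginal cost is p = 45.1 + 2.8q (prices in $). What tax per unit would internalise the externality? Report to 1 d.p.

Social marginal cost = private MC + MEC = 57.4 + 2.9q.
Set SMC = demand: 57.4 + 2.9q = 216.6 - q → q* = 40.8205.
The Pigouvian tax equals MEC at q*: 12.3 + 0.1×40.8205 = 16.3821.

tax = $16.4 per unit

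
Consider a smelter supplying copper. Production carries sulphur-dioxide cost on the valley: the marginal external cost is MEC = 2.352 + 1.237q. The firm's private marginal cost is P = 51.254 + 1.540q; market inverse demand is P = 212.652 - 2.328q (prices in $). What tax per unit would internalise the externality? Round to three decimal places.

tax = $40.891 per unit

Social marginal cost = private MC + MEC = 53.606 + 2.777q.
Set SMC = demand: 53.606 + 2.777q = 212.652 - 2.328q → q* = 31.1549.
The Pigouvian tax equals MEC at q*: 2.352 + 1.237×31.1549 = 40.8906.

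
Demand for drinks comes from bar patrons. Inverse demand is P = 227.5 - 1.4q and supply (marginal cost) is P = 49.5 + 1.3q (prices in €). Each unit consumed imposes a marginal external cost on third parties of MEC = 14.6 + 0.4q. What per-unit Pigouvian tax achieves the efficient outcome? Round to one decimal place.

tax = €35.7 per unit

Social marginal benefit = demand − MEC = 212.9 - 1.8q.
Set SMB = MC: 212.9 - 1.8q = 49.5 + 1.3q → q* = 52.7097.
The Pigouvian tax equals MEC at q*: 14.6 + 0.4×52.7097 = 35.6839.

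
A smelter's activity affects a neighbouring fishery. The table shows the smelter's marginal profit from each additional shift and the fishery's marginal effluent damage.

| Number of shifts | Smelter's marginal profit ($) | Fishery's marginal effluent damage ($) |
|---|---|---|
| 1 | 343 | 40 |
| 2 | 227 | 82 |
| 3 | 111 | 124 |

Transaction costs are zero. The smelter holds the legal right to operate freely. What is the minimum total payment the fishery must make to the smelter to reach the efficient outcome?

$111

Left alone the smelter would choose level 3 (marginal profit stays positive).
Efficient level: k* = 2 (marginal profit ≥ marginal effluent damage through 2).
The fishery must at least cover the smelter's forgone profit from cutting 3→2: 111 = 111.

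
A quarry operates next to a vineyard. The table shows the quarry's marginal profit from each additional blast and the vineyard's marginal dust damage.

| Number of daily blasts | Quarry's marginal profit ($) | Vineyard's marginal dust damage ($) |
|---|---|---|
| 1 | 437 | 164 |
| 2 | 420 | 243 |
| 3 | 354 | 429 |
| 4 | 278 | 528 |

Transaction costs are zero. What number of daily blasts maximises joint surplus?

2

Bargaining reaches the level where marginal profit last exceeds marginal dust damage.
That holds through level 2 (420 ≥ 243) but not at 3 (354 < 429).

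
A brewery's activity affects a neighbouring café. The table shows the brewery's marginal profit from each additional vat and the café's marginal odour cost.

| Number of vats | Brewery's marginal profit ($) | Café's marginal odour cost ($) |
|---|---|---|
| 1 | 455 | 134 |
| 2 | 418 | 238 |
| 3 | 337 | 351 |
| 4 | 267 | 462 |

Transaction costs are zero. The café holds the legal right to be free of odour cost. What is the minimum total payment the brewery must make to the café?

Efficient level: marginal profit ≥ marginal odour cost through level 2, so k* = 2.
With the café holding the right, the brewery must at least compensate total damage at k*: 134 + 238 = 372.

$372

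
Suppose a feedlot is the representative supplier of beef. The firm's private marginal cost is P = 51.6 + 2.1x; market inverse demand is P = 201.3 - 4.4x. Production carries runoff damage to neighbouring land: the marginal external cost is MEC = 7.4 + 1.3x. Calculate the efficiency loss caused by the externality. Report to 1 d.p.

Market equilibrium (private): 51.6 + 2.1x = 201.3 - 4.4x → x_m = 23.0308.
Social marginal cost = private MC + MEC = 59.0 + 3.4x.
Set SMC = demand: 59.0 + 3.4x = 201.3 - 4.4x → x* = 18.2436.
The loss is the area between SMC and demand from x* to x_m; with linear curves that's a triangle of height MEC(x_m).
DWL = ½ × 4.7872 × 37.3400 = 89.3770.

DWL = 89.4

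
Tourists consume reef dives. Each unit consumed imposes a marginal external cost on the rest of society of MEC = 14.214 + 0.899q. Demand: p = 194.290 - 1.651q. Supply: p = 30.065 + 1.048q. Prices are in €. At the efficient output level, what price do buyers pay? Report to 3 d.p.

P = €125.455

Social marginal benefit = demand − MEC = 180.076 - 2.550q.
Set SMB = MC: 180.076 - 2.550q = 30.065 + 1.048q → q* = 41.6929.
Consumer price on the demand curve at q*: 194.290 − 1.651×41.6929 = 125.4550.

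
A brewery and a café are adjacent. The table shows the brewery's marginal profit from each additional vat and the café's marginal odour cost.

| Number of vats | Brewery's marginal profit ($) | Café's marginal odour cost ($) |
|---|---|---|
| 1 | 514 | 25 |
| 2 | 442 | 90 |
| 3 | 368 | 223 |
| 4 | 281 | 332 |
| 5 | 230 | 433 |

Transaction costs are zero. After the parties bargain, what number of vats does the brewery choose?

3

Bargaining reaches the level where marginal profit last exceeds marginal odour cost.
That holds through level 3 (368 ≥ 223) but not at 4 (281 < 332).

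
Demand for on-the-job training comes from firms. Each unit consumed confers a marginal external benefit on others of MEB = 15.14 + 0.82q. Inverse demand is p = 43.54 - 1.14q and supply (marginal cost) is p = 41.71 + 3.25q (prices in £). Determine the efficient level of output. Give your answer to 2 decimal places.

q* = 4.75

Social marginal benefit = demand + MEB = 58.68 - 0.32q.
Set SMB = MC: 58.68 - 0.32q = 41.71 + 3.25q → q* = 4.7535.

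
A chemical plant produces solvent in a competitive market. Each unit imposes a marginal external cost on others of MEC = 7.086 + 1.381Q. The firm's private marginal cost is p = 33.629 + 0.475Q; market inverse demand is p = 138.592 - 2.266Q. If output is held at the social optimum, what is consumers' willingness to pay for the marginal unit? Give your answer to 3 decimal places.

P = 84.786

Social marginal cost = private MC + MEC = 40.715 + 1.856Q.
Set SMC = demand: 40.715 + 1.856Q = 138.592 - 2.266Q → Q* = 23.7450.
Consumer price on the demand curve at Q*: 138.592 − 2.266×23.7450 = 84.7858.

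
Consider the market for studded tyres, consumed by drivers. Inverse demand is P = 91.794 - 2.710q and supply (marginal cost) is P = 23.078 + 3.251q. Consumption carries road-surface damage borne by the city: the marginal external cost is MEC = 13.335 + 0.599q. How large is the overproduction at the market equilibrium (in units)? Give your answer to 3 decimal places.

3.085 units

Market equilibrium (private): 23.078 + 3.251q = 91.794 - 2.710q → q_m = 11.5276.
Social marginal benefit = demand − MEC = 78.459 - 3.309q.
Set SMB = MC: 78.459 - 3.309q = 23.078 + 3.251q → q* = 8.4422.
Gap = |11.5276 − 8.4422| = 3.0854.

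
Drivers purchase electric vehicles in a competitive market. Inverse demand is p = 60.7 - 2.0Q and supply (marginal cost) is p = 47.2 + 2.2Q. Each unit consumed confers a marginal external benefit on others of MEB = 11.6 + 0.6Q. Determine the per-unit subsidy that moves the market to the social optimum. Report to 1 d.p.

subsidy = 15.8 per unit

Social marginal benefit = demand + MEB = 72.3 - 1.4Q.
Set SMB = MC: 72.3 - 1.4Q = 47.2 + 2.2Q → Q* = 6.9722.
The Pigouvian subsidy equals MEB at Q*: 11.6 + 0.6×6.9722 = 15.7833.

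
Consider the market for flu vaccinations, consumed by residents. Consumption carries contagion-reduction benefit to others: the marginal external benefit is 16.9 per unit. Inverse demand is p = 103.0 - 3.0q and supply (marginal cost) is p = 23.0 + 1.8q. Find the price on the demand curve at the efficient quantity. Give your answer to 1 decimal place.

P = 42.4

Social marginal benefit = demand + MEB = 119.9 - 3.0q.
Set SMB = MC: 119.9 - 3.0q = 23.0 + 1.8q → q* = 20.1875.
Consumer price on the demand curve at q*: 103.0 − 3.0×20.1875 = 42.4375.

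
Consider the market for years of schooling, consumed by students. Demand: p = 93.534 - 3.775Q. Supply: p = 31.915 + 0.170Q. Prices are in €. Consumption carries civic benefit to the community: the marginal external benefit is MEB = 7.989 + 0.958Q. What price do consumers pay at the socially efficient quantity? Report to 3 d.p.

P = €5.563

Social marginal benefit = demand + MEB = 101.523 - 2.817Q.
Set SMB = MC: 101.523 - 2.817Q = 31.915 + 0.170Q → Q* = 23.3036.
Consumer price on the demand curve at Q*: 93.534 − 3.775×23.3036 = 5.5629.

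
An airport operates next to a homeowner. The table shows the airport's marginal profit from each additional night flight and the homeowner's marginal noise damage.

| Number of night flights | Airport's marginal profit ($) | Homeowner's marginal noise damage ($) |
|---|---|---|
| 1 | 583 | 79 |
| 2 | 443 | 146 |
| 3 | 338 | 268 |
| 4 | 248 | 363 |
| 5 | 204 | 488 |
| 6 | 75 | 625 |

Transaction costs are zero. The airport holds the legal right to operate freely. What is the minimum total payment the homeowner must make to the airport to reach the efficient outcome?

Left alone the airport would choose level 6 (marginal profit stays positive).
Efficient level: k* = 3 (marginal profit ≥ marginal noise damage through 3).
The homeowner must at least cover the airport's forgone profit from cutting 6→3: 248 + 204 + 75 = 527.

$527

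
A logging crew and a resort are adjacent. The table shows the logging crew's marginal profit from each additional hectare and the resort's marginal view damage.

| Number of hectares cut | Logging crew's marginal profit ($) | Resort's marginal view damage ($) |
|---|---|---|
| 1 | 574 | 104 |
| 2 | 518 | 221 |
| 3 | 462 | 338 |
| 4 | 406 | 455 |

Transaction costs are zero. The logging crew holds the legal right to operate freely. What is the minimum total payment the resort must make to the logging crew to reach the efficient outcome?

Left alone the logging crew would choose level 4 (marginal profit stays positive).
Efficient level: k* = 3 (marginal profit ≥ marginal view damage through 3).
The resort must at least cover the logging crew's forgone profit from cutting 4→3: 406 = 406.

$406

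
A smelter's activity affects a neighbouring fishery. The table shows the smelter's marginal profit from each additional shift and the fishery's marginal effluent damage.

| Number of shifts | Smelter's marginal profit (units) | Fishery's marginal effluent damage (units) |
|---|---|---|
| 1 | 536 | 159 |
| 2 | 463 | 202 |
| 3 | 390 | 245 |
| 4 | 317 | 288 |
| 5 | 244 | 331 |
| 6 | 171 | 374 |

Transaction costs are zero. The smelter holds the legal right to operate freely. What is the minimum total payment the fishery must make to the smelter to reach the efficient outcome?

415

Left alone the smelter would choose level 6 (marginal profit stays positive).
Efficient level: k* = 4 (marginal profit ≥ marginal effluent damage through 4).
The fishery must at least cover the smelter's forgone profit from cutting 6→4: 244 + 171 = 415.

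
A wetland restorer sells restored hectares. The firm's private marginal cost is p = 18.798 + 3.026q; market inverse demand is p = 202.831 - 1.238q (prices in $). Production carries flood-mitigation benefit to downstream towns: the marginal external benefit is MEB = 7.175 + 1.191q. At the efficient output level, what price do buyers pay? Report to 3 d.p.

P = $125.800

Social marginal cost = private MC − MEB = 11.623 + 1.835q.
Set SMC = demand: 11.623 + 1.835q = 202.831 - 1.238q → q* = 62.2219.
Consumer price on the demand curve at q*: 202.831 − 1.238×62.2219 = 125.8003.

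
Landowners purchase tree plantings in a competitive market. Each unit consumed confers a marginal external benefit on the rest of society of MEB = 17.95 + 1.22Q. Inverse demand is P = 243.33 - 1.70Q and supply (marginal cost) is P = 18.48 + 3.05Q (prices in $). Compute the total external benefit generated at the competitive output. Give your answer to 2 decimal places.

$2216.57

Market equilibrium (private): 18.48 + 3.05Q = 243.33 - 1.70Q → Q_m = 47.3368.
Total external benefit = ∫₀^{Q_m} (17.95 + 1.22Q) dQ = 17.95×47.3368 + ½×1.22×47.3368² = 2216.5669.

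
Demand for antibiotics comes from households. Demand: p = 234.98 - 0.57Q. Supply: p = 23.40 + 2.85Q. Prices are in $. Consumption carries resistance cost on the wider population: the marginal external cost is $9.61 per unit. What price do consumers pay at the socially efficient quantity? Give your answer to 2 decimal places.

P = $201.32

Social marginal benefit = demand − MEC = 225.37 - 0.57Q.
Set SMB = MC: 225.37 - 0.57Q = 23.40 + 2.85Q → Q* = 59.0556.
Consumer price on the demand curve at Q*: 234.98 − 0.57×59.0556 = 201.3183.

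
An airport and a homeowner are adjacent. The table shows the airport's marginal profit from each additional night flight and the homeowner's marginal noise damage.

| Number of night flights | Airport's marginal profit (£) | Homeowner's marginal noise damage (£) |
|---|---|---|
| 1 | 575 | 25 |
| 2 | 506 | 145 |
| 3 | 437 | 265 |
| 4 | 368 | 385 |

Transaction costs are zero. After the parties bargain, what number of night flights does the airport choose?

Bargaining reaches the level where marginal profit last exceeds marginal noise damage.
That holds through level 3 (437 ≥ 265) but not at 4 (368 < 385).

3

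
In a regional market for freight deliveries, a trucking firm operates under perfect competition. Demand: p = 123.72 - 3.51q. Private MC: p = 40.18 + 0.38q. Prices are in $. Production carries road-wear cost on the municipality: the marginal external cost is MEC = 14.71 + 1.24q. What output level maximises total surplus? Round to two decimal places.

q* = 13.42

Social marginal cost = private MC + MEC = 54.89 + 1.62q.
Set SMC = demand: 54.89 + 1.62q = 123.72 - 3.51q → q* = 13.4172.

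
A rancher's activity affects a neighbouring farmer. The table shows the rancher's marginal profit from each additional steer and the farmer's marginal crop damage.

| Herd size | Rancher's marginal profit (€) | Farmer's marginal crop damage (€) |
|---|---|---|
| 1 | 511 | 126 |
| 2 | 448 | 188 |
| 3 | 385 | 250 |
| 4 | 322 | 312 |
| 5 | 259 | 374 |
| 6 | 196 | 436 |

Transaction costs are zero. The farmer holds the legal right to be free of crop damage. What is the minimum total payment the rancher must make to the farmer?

€876

Efficient level: marginal profit ≥ marginal crop damage through level 4, so k* = 4.
With the farmer holding the right, the rancher must at least compensate total damage at k*: 126 + 188 + 250 + 312 = 876.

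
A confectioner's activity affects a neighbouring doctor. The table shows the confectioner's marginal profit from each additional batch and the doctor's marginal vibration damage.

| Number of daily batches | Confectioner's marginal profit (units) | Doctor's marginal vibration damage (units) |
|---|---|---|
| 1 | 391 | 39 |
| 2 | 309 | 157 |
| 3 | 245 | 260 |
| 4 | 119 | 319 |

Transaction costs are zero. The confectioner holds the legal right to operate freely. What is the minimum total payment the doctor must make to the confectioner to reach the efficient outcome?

364

Left alone the confectioner would choose level 4 (marginal profit stays positive).
Efficient level: k* = 2 (marginal profit ≥ marginal vibration damage through 2).
The doctor must at least cover the confectioner's forgone profit from cutting 4→2: 245 + 119 = 364.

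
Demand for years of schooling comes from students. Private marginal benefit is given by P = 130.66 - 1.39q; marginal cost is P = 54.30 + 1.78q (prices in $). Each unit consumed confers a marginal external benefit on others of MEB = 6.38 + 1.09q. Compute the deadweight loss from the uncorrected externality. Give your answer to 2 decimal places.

DWL = $256.04

Market equilibrium (private): 54.30 + 1.78q = 130.66 - 1.39q → q_m = 24.0883.
Social marginal benefit = demand + MEB = 137.04 - 0.30q.
Set SMB = MC: 137.04 - 0.30q = 54.30 + 1.78q → q* = 39.7788.
Between q* and q_m the wedge SMB − MC runs linearly from 0 to MEB(q_m), so the loss is a triangle.
DWL = ½ × 15.6905 × 32.6363 = 256.0399.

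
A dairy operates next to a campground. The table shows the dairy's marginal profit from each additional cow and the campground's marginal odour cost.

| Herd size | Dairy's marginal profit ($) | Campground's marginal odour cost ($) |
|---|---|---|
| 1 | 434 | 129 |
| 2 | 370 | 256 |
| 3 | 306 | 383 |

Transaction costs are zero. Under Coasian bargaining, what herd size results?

Bargaining reaches the level where marginal profit last exceeds marginal odour cost.
That holds through level 2 (370 ≥ 256) but not at 3 (306 < 383).

2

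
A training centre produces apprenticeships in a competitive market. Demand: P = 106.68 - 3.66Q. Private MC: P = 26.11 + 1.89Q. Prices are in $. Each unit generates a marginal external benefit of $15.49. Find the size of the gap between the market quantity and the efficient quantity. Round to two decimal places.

Market equilibrium (private): 26.11 + 1.89Q = 106.68 - 3.66Q → Q_m = 14.5171.
Social marginal cost = private MC − MEB = 10.62 + 1.89Q.
Set SMC = demand: 10.62 + 1.89Q = 106.68 - 3.66Q → Q* = 17.3081.
Gap = |14.5171 − 17.3081| = 2.7910.

2.79 units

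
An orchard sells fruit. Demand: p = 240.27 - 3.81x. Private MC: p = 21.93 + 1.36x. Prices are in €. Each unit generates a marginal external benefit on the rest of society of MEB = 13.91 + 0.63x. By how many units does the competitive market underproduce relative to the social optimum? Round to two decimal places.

8.92 units

Market equilibrium (private): 21.93 + 1.36x = 240.27 - 3.81x → x_m = 42.2321.
Social marginal cost = private MC − MEB = 8.02 + 0.73x.
Set SMC = demand: 8.02 + 0.73x = 240.27 - 3.81x → x* = 51.1564.
Gap = |42.2321 − 51.1564| = 8.9243.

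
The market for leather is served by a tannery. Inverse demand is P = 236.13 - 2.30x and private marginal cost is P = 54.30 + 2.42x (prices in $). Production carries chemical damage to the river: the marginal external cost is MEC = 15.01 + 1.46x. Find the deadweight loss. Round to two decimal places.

DWL = $410.77

Market equilibrium (private): 54.30 + 2.42x = 236.13 - 2.30x → x_m = 38.5233.
Social marginal cost = private MC + MEC = 69.31 + 3.88x.
Set SMC = demand: 69.31 + 3.88x = 236.13 - 2.30x → x* = 26.9935.
The welfare-loss triangle has base |x_m − x*| and height MEC(x_m) (the vertical gap between SMC and demand is zero at x* and MEC at x_m).
DWL = ½ × 11.5298 × 71.2540 = 410.7722.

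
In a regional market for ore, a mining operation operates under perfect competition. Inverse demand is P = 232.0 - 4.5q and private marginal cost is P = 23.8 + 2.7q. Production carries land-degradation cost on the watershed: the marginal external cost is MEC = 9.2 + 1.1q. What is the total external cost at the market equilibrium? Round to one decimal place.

Market equilibrium (private): 23.8 + 2.7q = 232.0 - 4.5q → q_m = 28.9167.
Total external cost = ∫₀^{q_m} (9.2 + 1.1q) dq = 9.2×28.9167 + ½×1.1×28.9167² = 725.9302.

725.9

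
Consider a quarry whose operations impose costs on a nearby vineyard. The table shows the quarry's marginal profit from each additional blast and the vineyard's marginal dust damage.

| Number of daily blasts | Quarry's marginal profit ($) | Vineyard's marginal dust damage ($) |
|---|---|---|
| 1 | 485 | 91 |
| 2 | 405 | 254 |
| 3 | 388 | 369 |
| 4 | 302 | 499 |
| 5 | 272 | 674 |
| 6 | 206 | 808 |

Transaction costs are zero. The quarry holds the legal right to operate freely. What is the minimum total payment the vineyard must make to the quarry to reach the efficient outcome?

$780

Left alone the quarry would choose level 6 (marginal profit stays positive).
Efficient level: k* = 3 (marginal profit ≥ marginal dust damage through 3).
The vineyard must at least cover the quarry's forgone profit from cutting 6→3: 302 + 272 + 206 = 780.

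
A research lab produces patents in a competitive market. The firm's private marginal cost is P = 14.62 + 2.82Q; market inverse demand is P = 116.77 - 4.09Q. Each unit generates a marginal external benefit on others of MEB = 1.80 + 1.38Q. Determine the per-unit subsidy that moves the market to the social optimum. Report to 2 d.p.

subsidy = 27.74 per unit

Social marginal cost = private MC − MEB = 12.82 + 1.44Q.
Set SMC = demand: 12.82 + 1.44Q = 116.77 - 4.09Q → Q* = 18.7975.
The Pigouvian subsidy equals MEB at Q*: 1.80 + 1.38×18.7975 = 27.7406.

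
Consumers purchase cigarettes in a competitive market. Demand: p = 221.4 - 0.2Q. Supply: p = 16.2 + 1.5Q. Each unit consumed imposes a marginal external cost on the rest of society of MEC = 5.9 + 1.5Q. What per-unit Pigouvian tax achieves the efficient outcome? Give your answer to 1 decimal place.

tax = 99.3 per unit

Social marginal benefit = demand − MEC = 215.5 - 1.7Q.
Set SMB = MC: 215.5 - 1.7Q = 16.2 + 1.5Q → Q* = 62.2813.
The Pigouvian tax equals MEC at Q*: 5.9 + 1.5×62.2813 = 99.3220.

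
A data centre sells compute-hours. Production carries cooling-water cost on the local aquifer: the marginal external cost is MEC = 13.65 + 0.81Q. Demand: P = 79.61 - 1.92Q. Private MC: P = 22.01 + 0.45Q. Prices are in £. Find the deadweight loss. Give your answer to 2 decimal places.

DWL = £174.73

Market equilibrium (private): 22.01 + 0.45Q = 79.61 - 1.92Q → Q_m = 24.3038.
Social marginal cost = private MC + MEC = 35.66 + 1.26Q.
Set SMC = demand: 35.66 + 1.26Q = 79.61 - 1.92Q → Q* = 13.8208.
The welfare-loss triangle has base |Q_m − Q*| and height MEC(Q_m) (the vertical gap between SMC and demand is zero at Q* and MEC at Q_m).
DWL = ½ × 10.4830 × 33.3361 = 174.7312.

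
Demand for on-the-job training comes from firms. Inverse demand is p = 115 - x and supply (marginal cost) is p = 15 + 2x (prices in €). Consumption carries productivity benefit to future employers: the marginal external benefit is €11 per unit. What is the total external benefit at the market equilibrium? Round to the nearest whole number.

Market equilibrium (private): 15 + 2x = 115 - x → x_m = 33.3333.
Total external benefit = MEB × x_m = 11 × 33.3333 = 366.6663.

€367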